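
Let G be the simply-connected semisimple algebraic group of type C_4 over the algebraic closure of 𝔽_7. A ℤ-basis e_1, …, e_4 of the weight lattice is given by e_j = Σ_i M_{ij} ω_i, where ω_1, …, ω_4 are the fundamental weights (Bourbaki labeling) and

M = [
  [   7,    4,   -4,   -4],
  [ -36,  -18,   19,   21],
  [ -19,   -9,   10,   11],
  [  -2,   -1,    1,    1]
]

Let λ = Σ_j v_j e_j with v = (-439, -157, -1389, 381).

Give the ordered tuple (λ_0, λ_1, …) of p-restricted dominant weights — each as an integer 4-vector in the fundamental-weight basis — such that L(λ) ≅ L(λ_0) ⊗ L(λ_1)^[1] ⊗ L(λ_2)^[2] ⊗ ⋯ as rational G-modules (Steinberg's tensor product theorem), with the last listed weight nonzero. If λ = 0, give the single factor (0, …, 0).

In the fundamental-weight basis, λ has coordinates c = M·v (v = (-439, -157, -1389, 381)):
  c_1 = (7)·(-439) + (4)·(-157) + (-4)·(-1389) + (-4)·(381) = 331
  c_2 = (-36)·(-439) + (-18)·(-157) + (19)·(-1389) + (21)·(381) = 240
  c_3 = (-19)·(-439) + (-9)·(-157) + (10)·(-1389) + (11)·(381) = 55
  c_4 = (-2)·(-439) + (-1)·(-157) + (1)·(-1389) + (1)·(381) = 27
p = 7; digits c_i = Σ_j d_{ij}·7^j, 0 ≤ d_{ij} < 7:
  c_1 = 331 = 2·7^0 + 5·7^1 + 6·7^2
  c_2 = 240 = 2·7^0 + 6·7^1 + 4·7^2
  c_3 = 55 = 6·7^0 + 0·7^1 + 1·7^2
  c_4 = 27 = 6·7^0 + 3·7^1
λ_0 = (2, 2, 6, 6)
λ_1 = (5, 6, 0, 3)
λ_2 = (6, 4, 1, 0)

((2, 2, 6, 6), (5, 6, 0, 3), (6, 4, 1, 0))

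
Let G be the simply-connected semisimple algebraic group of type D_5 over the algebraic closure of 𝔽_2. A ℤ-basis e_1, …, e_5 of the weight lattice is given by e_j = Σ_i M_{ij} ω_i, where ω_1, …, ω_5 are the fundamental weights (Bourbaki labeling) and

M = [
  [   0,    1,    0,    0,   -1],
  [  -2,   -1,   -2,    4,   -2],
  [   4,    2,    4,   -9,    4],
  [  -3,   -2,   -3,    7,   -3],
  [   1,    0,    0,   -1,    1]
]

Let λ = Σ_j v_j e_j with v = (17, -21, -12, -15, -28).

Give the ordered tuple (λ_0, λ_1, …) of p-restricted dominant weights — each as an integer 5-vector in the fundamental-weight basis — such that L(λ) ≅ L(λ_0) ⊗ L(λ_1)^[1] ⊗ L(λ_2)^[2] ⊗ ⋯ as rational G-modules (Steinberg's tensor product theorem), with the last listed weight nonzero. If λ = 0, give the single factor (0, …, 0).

((1, 1, 1, 0, 0), (1, 1, 0, 1, 0), (1, 1, 0, 1, 1))

Change of basis e → ω: c = M·v where v = (17, -21, -12, -15, -28):
  c_1 = (0)·(17) + (1)·(-21) + (0)·(-12) + (0)·(-15) + (-1)·(-28) = 7
  c_2 = (-2)·(17) + (-1)·(-21) + (-2)·(-12) + (4)·(-15) + (-2)·(-28) = 7
  c_3 = (4)·(17) + (2)·(-21) + (4)·(-12) + (-9)·(-15) + (4)·(-28) = 1
  c_4 = (-3)·(17) + (-2)·(-21) + (-3)·(-12) + (7)·(-15) + (-3)·(-28) = 6
  c_5 = (1)·(17) + (0)·(-21) + (0)·(-12) + (-1)·(-15) + (1)·(-28) = 4
Writing each c_i in base p = 2:
  c_1 = 7 = 1·2^0 + 1·2^1 + 1·2^2
  c_2 = 7 = 1·2^0 + 1·2^1 + 1·2^2
  c_3 = 1 = 1·2^0
  c_4 = 6 = 0·2^0 + 1·2^1 + 1·2^2
  c_5 = 4 = 0·2^0 + 0·2^1 + 1·2^2
p-restricted factor λ_0 = (1, 1, 1, 0, 0)
p-restricted factor λ_1 = (1, 1, 0, 1, 0)
p-restricted factor λ_2 = (1, 1, 0, 1, 1)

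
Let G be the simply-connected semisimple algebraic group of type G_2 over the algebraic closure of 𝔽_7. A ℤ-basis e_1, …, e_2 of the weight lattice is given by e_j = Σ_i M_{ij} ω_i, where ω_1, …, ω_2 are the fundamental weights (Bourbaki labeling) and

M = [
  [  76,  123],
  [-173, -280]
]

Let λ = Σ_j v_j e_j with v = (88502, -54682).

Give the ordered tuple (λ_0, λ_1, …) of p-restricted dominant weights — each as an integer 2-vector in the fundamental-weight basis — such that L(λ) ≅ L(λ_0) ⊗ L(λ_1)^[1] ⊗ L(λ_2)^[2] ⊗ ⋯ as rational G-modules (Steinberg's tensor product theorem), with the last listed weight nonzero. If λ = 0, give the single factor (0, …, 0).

((0, 2), (3, 2), (5, 2))

Converting to the ω-basis (c_i = row i of M dotted with v = (88502, -54682)):
  c_1 = (76)·(88502) + (123)·(-54682) = 266
  c_2 = (-173)·(88502) + (-280)·(-54682) = 114
p = 7; digits c_i = Σ_j d_{ij}·7^j, 0 ≤ d_{ij} < 7:
  c_1 = 266 = 0·7^0 + 3·7^1 + 5·7^2
  c_2 = 114 = 2·7^0 + 2·7^1 + 2·7^2
p-restricted factor λ_0 = (0, 2)
p-restricted factor λ_1 = (3, 2)
p-restricted factor λ_2 = (5, 2)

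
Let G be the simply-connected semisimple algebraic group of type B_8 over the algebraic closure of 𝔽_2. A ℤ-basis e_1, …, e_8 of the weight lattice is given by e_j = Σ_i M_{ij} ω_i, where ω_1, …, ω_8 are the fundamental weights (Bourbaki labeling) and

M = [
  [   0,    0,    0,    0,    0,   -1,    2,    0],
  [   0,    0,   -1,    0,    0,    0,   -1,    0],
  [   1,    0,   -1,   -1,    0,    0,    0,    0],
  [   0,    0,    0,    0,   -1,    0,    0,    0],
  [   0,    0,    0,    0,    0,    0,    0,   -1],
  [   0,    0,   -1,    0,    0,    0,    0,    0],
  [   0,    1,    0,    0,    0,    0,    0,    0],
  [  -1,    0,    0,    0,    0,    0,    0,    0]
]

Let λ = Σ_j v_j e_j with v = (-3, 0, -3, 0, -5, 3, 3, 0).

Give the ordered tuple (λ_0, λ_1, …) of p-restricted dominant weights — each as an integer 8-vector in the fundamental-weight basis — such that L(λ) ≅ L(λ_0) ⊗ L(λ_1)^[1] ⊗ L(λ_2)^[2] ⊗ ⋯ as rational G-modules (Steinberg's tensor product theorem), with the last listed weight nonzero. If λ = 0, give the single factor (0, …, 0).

((1, 0, 0, 1, 0, 1, 0, 1), (1, 0, 0, 0, 0, 1, 0, 1), (0, 0, 0, 1, 0, 0, 0, 0))

ω-coordinates c = M·v, v = (-3, 0, -3, 0, -5, 3, 3, 0):
  c_1 = (0)·(-3) + (0)·(0) + (0)·(-3) + (0)·(0) + (0)·(-5) + (-1)·(3) + (2)·(3) + (0)·(0) = 3
  c_2 = (0)·(-3) + (0)·(0) + (-1)·(-3) + (0)·(0) + (0)·(-5) + (0)·(3) + (-1)·(3) + (0)·(0) = 0
  c_3 = (1)·(-3) + (0)·(0) + (-1)·(-3) + (-1)·(0) + (0)·(-5) + (0)·(3) + (0)·(3) + (0)·(0) = 0
  c_4 = (0)·(-3) + (0)·(0) + (0)·(-3) + (0)·(0) + (-1)·(-5) + (0)·(3) + (0)·(3) + (0)·(0) = 5
  c_5 = (0)·(-3) + (0)·(0) + (0)·(-3) + (0)·(0) + (0)·(-5) + (0)·(3) + (0)·(3) + (-1)·(0) = 0
  c_6 = (0)·(-3) + (0)·(0) + (-1)·(-3) + (0)·(0) + (0)·(-5) + (0)·(3) + (0)·(3) + (0)·(0) = 3
  c_7 = (0)·(-3) + (1)·(0) + (0)·(-3) + (0)·(0) + (0)·(-5) + (0)·(3) + (0)·(3) + (0)·(0) = 0
  c_8 = (-1)·(-3) + (0)·(0) + (0)·(-3) + (0)·(0) + (0)·(-5) + (0)·(3) + (0)·(3) + (0)·(0) = 3
Base-2 expansion of each c_i:
  c_1 = 3 = 1·2^0 + 1·2^1
  c_2 = 0
  c_3 = 0
  c_4 = 5 = 1·2^0 + 0·2^1 + 1·2^2
  c_5 = 0
  c_6 = 3 = 1·2^0 + 1·2^1
  c_7 = 0
  c_8 = 3 = 1·2^0 + 1·2^1
λ_0 = (1, 0, 0, 1, 0, 1, 0, 1)
λ_1 = (1, 0, 0, 0, 0, 1, 0, 1)
λ_2 = (0, 0, 0, 1, 0, 0, 0, 0)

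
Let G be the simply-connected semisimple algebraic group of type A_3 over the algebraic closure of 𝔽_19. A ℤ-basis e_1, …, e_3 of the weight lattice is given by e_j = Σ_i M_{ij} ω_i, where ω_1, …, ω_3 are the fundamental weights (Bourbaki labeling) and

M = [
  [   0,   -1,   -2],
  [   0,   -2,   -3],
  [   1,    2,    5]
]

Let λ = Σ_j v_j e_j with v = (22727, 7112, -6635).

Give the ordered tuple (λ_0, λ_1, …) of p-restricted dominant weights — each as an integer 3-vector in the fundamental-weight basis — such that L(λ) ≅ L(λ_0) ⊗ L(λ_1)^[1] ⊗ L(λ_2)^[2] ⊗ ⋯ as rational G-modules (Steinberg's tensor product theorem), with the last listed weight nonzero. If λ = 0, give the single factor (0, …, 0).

((2, 0, 14), (1, 14, 8), (17, 15, 10))

Compute c_i = Σ_j M_{ij} v_j with v = (22727, 7112, -6635):
  c_1 = (0)·(22727) + (-1)·(7112) + (-2)·(-6635) = 6158
  c_2 = (0)·(22727) + (-2)·(7112) + (-3)·(-6635) = 5681
  c_3 = (1)·(22727) + (2)·(7112) + (5)·(-6635) = 3776
Writing each c_i in base p = 19:
  c_1 = 6158 = 2·19^0 + 1·19^1 + 17·19^2
  c_2 = 5681 = 0·19^0 + 14·19^1 + 15·19^2
  c_3 = 3776 = 14·19^0 + 8·19^1 + 10·19^2
Factor λ_0 = (2, 0, 14)
Factor λ_1 = (1, 14, 8)
Factor λ_2 = (17, 15, 10)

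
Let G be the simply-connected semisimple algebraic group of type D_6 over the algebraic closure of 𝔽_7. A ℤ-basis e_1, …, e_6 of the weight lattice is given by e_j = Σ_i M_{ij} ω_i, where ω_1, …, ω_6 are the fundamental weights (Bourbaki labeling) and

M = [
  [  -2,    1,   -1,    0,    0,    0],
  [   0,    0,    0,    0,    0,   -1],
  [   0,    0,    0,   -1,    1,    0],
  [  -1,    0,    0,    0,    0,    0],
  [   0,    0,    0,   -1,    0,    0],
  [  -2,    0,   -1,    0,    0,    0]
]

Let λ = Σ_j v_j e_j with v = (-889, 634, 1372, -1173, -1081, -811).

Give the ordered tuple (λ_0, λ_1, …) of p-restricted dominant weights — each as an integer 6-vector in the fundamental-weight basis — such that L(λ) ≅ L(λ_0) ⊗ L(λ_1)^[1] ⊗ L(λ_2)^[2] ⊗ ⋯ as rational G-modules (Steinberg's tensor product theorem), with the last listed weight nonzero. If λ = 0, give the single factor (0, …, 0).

Converting to the ω-basis (c_i = row i of M dotted with v = (-889, 634, 1372, -1173, -1081, -811)):
  c_1 = -2*-889 + 1*634 + -1*1372 + 0*-1173 + 0*-1081 + 0*-811 = 1040
  c_2 = 0*-889 + 0*634 + 0*1372 + 0*-1173 + 0*-1081 + -1*-811 = 811
  c_3 = 0*-889 + 0*634 + 0*1372 + -1*-1173 + 1*-1081 + 0*-811 = 92
  c_4 = -1*-889 + 0*634 + 0*1372 + 0*-1173 + 0*-1081 + 0*-811 = 889
  c_5 = 0*-889 + 0*634 + 0*1372 + -1*-1173 + 0*-1081 + 0*-811 = 1173
  c_6 = -2*-889 + 0*634 + -1*1372 + 0*-1173 + 0*-1081 + 0*-811 = 406
Base-7 expansion of each c_i:
  c_1 = 1040 = 4·7^0 + 1·7^1 + 0·7^2 + 3·7^3
  c_2 = 811 = 6·7^0 + 3·7^1 + 2·7^2 + 2·7^3
  c_3 = 92 = 1·7^0 + 6·7^1 + 1·7^2
  c_4 = 889 = 0·7^0 + 1·7^1 + 4·7^2 + 2·7^3
  c_5 = 1173 = 4·7^0 + 6·7^1 + 2·7^2 + 3·7^3
  c_6 = 406 = 0·7^0 + 2·7^1 + 1·7^2 + 1·7^3
Factor λ_0 = (4, 6, 1, 0, 4, 0)
Factor λ_1 = (1, 3, 6, 1, 6, 2)
Factor λ_2 = (0, 2, 1, 4, 2, 1)
Factor λ_3 = (3, 2, 0, 2, 3, 1)

((4, 6, 1, 0, 4, 0), (1, 3, 6, 1, 6, 2), (0, 2, 1, 4, 2, 1), (3, 2, 0, 2, 3, 1))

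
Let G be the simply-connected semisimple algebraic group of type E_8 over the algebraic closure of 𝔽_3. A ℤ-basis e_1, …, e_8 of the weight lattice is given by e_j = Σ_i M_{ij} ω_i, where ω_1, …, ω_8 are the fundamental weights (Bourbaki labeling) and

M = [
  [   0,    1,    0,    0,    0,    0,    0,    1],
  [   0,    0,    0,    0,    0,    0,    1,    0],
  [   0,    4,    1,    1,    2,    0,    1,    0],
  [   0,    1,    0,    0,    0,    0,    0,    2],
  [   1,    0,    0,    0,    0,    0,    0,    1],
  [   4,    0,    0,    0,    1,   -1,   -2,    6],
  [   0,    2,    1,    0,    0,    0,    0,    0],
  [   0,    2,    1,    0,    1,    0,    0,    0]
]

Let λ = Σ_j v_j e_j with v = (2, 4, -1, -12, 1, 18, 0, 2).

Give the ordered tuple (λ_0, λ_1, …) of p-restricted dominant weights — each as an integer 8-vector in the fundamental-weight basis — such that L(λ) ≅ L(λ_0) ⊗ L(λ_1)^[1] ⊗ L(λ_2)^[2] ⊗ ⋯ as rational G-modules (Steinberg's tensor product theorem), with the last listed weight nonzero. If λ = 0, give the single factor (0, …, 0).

In the fundamental-weight basis, λ has coordinates c = M·v (v = (2, 4, -1, -12, 1, 18, 0, 2)):
  c_1 = 0*2 + 1*4 + 0*-1 + 0*-12 + 0*1 + 0*18 + 0*0 + 1*2 = 6
  c_2 = 0*2 + 0*4 + 0*-1 + 0*-12 + 0*1 + 0*18 + 1*0 + 0*2 = 0
  c_3 = 0*2 + 4*4 + 1*-1 + 1*-12 + 2*1 + 0*18 + 1*0 + 0*2 = 5
  c_4 = 0*2 + 1*4 + 0*-1 + 0*-12 + 0*1 + 0*18 + 0*0 + 2*2 = 8
  c_5 = 1*2 + 0*4 + 0*-1 + 0*-12 + 0*1 + 0*18 + 0*0 + 1*2 = 4
  c_6 = 4*2 + 0*4 + 0*-1 + 0*-12 + 1*1 + -1*18 + -2*0 + 6*2 = 3
  c_7 = 0*2 + 2*4 + 1*-1 + 0*-12 + 0*1 + 0*18 + 0*0 + 0*2 = 7
  c_8 = 0*2 + 2*4 + 1*-1 + 0*-12 + 1*1 + 0*18 + 0*0 + 0*2 = 8
p = 3; digits c_i = Σ_j d_{ij}·3^j, 0 ≤ d_{ij} < 3:
  c_1 = 6 = 0·3^0 + 2·3^1
  c_2 = 0
  c_3 = 5 = 2·3^0 + 1·3^1
  c_4 = 8 = 2·3^0 + 2·3^1
  c_5 = 4 = 1·3^0 + 1·3^1
  c_6 = 3 = 0·3^0 + 1·3^1
  c_7 = 7 = 1·3^0 + 2·3^1
  c_8 = 8 = 2·3^0 + 2·3^1
Factor λ_0 = (0, 0, 2, 2, 1, 0, 1, 2)
Factor λ_1 = (2, 0, 1, 2, 1, 1, 2, 2)

((0, 0, 2, 2, 1, 0, 1, 2), (2, 0, 1, 2, 1, 1, 2, 2))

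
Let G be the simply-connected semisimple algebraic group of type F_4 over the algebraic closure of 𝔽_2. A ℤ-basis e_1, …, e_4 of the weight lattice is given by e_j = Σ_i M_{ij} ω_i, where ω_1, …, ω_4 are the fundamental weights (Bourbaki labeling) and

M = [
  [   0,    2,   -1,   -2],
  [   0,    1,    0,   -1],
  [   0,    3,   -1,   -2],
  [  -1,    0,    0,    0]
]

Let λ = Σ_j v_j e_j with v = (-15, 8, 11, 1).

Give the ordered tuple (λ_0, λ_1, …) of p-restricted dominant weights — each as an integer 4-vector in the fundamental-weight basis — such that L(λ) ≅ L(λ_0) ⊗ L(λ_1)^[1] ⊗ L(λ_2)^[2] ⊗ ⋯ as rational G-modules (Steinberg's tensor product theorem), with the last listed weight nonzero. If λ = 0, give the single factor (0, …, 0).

In the fundamental-weight basis, λ has coordinates c = M·v (v = (-15, 8, 11, 1)):
  c_1 = (0)·(-15) + 2·8 + (-1)·(11) + (-2)·(1) = 3
  c_2 = (0)·(-15) + 1·8 + 0·11 + (-1)·(1) = 7
  c_3 = (0)·(-15) + 3·8 + (-1)·(11) + (-2)·(1) = 11
  c_4 = (-1)·(-15) + 0·8 + 0·11 + 0·1 = 15
Expand coordinatewise in base 2:
  c_1 = 3 = 1·2^0 + 1·2^1
  c_2 = 7 = 1·2^0 + 1·2^1 + 1·2^2
  c_3 = 11 = 1·2^0 + 1·2^1 + 0·2^2 + 1·2^3
  c_4 = 15 = 1·2^0 + 1·2^1 + 1·2^2 + 1·2^3
p-restricted factor λ_0 = (1, 1, 1, 1)
p-restricted factor λ_1 = (1, 1, 1, 1)
p-restricted factor λ_2 = (0, 1, 0, 1)
p-restricted factor λ_3 = (0, 0, 1, 1)

((1, 1, 1, 1), (1, 1, 1, 1), (0, 1, 0, 1), (0, 0, 1, 1))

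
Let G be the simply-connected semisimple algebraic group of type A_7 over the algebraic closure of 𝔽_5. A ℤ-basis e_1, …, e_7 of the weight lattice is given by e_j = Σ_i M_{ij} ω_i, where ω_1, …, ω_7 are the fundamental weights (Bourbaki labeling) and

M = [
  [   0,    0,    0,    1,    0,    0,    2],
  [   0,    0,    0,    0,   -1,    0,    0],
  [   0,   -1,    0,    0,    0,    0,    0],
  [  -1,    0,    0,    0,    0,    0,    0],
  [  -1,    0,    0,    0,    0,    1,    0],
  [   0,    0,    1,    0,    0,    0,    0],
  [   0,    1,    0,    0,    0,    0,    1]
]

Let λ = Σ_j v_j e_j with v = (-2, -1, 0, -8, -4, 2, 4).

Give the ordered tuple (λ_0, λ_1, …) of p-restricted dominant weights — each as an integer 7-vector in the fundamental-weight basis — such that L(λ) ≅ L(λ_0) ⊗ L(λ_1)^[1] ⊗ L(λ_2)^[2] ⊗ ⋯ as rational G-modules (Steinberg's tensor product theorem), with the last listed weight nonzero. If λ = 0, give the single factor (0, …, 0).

((0, 4, 1, 2, 4, 0, 3),)

Compute c_i = Σ_j M_{ij} v_j with v = (-2, -1, 0, -8, -4, 2, 4):
  c_1 = 0*-2 + 0*-1 + 0*0 + 1*-8 + 0*-4 + 0*2 + 2*4 = 0
  c_2 = 0*-2 + 0*-1 + 0*0 + 0*-8 + -1*-4 + 0*2 + 0*4 = 4
  c_3 = 0*-2 + -1*-1 + 0*0 + 0*-8 + 0*-4 + 0*2 + 0*4 = 1
  c_4 = -1*-2 + 0*-1 + 0*0 + 0*-8 + 0*-4 + 0*2 + 0*4 = 2
  c_5 = -1*-2 + 0*-1 + 0*0 + 0*-8 + 0*-4 + 1*2 + 0*4 = 4
  c_6 = 0*-2 + 0*-1 + 1*0 + 0*-8 + 0*-4 + 0*2 + 0*4 = 0
  c_7 = 0*-2 + 1*-1 + 0*0 + 0*-8 + 0*-4 + 0*2 + 1*4 = 3
p = 5; digits c_i = Σ_j d_{ij}·5^j, 0 ≤ d_{ij} < 5:
  c_1 = 0
  c_2 = 4 = 4·5^0
  c_3 = 1 = 1·5^0
  c_4 = 2 = 2·5^0
  c_5 = 4 = 4·5^0
  c_6 = 0
  c_7 = 3 = 3·5^0
Factor λ_0 = (0, 4, 1, 2, 4, 0, 3)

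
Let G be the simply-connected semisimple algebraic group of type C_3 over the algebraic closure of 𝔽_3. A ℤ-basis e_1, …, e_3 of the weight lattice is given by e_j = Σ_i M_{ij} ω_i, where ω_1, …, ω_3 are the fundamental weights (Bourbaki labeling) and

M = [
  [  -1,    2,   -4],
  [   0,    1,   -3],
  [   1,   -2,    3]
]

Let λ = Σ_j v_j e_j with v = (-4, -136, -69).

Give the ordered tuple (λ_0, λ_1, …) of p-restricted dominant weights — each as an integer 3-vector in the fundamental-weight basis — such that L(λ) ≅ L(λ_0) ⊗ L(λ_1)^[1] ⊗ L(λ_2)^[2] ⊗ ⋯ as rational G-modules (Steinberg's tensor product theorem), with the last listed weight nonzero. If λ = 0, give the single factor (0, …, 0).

((2, 2, 1), (2, 2, 2), (0, 1, 0), (0, 2, 2))

Change of basis e → ω: c = M·v where v = (-4, -136, -69):
  c_1 = (-1)·(-4) + (2)·(-136) + (-4)·(-69) = 8
  c_2 = (0)·(-4) + (1)·(-136) + (-3)·(-69) = 71
  c_3 = (1)·(-4) + (-2)·(-136) + (3)·(-69) = 61
Expand coordinatewise in base 3:
  c_1 = 8 = 2·3^0 + 2·3^1
  c_2 = 71 = 2·3^0 + 2·3^1 + 1·3^2 + 2·3^3
  c_3 = 61 = 1·3^0 + 2·3^1 + 0·3^2 + 2·3^3
Factor λ_0 = (2, 2, 1)
Factor λ_1 = (2, 2, 2)
Factor λ_2 = (0, 1, 0)
Factor λ_3 = (0, 2, 2)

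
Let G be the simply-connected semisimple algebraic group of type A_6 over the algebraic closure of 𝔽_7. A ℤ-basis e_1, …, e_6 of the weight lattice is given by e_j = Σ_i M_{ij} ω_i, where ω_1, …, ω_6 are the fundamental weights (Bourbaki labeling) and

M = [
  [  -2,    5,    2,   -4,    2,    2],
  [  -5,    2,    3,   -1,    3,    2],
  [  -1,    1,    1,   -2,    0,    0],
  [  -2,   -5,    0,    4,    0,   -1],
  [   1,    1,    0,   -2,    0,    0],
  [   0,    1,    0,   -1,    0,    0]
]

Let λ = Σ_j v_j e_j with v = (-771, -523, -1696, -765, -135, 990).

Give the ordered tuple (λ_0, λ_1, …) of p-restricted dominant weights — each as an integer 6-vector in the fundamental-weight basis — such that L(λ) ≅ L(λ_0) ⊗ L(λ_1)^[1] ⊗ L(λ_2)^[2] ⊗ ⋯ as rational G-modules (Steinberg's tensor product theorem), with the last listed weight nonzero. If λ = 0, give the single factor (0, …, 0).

((4, 5, 5, 2, 5, 4), (1, 1, 4, 1, 5, 6), (6, 1, 1, 2, 4, 4))

Converting to the ω-basis (c_i = row i of M dotted with v = (-771, -523, -1696, -765, -135, 990)):
  c_1 = (-2)·(-771) + (5)·(-523) + (2)·(-1696) + (-4)·(-765) + (2)·(-135) + 2·990 = 305
  c_2 = (-5)·(-771) + (2)·(-523) + (3)·(-1696) + (-1)·(-765) + (3)·(-135) + 2·990 = 61
  c_3 = (-1)·(-771) + (1)·(-523) + (1)·(-1696) + (-2)·(-765) + (0)·(-135) + 0·990 = 82
  c_4 = (-2)·(-771) + (-5)·(-523) + (0)·(-1696) + (4)·(-765) + (0)·(-135) + (-1)·(990) = 107
  c_5 = (1)·(-771) + (1)·(-523) + (0)·(-1696) + (-2)·(-765) + (0)·(-135) + 0·990 = 236
  c_6 = (0)·(-771) + (1)·(-523) + (0)·(-1696) + (-1)·(-765) + (0)·(-135) + 0·990 = 242
p = 7; digits c_i = Σ_j d_{ij}·7^j, 0 ≤ d_{ij} < 7:
  c_1 = 305 = 4·7^0 + 1·7^1 + 6·7^2
  c_2 = 61 = 5·7^0 + 1·7^1 + 1·7^2
  c_3 = 82 = 5·7^0 + 4·7^1 + 1·7^2
  c_4 = 107 = 2·7^0 + 1·7^1 + 2·7^2
  c_5 = 236 = 5·7^0 + 5·7^1 + 4·7^2
  c_6 = 242 = 4·7^0 + 6·7^1 + 4·7^2
λ_0 = (4, 5, 5, 2, 5, 4)
λ_1 = (1, 1, 4, 1, 5, 6)
λ_2 = (6, 1, 1, 2, 4, 4)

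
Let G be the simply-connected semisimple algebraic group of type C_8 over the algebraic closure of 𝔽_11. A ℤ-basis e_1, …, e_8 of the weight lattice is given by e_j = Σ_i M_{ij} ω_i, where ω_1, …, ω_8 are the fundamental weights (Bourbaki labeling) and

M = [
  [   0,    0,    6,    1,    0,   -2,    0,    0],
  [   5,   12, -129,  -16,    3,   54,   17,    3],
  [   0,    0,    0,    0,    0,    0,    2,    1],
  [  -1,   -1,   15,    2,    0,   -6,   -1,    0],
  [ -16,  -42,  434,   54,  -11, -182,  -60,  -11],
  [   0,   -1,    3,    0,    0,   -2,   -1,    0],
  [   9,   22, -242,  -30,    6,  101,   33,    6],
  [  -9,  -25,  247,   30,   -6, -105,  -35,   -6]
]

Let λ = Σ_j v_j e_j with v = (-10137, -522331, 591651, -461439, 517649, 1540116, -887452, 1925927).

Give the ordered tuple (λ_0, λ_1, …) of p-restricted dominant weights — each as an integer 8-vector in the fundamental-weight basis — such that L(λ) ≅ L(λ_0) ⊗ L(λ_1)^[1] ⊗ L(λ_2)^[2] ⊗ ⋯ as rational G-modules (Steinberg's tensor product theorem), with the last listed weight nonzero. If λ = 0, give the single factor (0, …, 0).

Compute c_i = Σ_j M_{ij} v_j with v = (-10137, -522331, 591651, -461439, 517649, 1540116, -887452, 1925927):
  c_1 = (0)·(-10137) + (0)·(-522331) + 6·591651 + (1)·(-461439) + 0·517649 + (-2)·(1540116) + (0)·(-887452) + 0·1925927 = 8235
  c_2 = (5)·(-10137) + (12)·(-522331) + (-129)·(591651) + (-16)·(-461439) + 3·517649 + 54·1540116 + (17)·(-887452) + 3·1925927 = 151696
  c_3 = (0)·(-10137) + (0)·(-522331) + 0·591651 + (0)·(-461439) + 0·517649 + 0·1540116 + (2)·(-887452) + 1·1925927 = 151023
  c_4 = (-1)·(-10137) + (-1)·(-522331) + 15·591651 + (2)·(-461439) + 0·517649 + (-6)·(1540116) + (-1)·(-887452) + 0·1925927 = 131111
  c_5 = (-16)·(-10137) + (-42)·(-522331) + 434·591651 + (54)·(-461439) + (-11)·(517649) + (-182)·(1540116) + (-60)·(-887452) + (-11)·(1925927) = 25594
  c_6 = (0)·(-10137) + (-1)·(-522331) + 3·591651 + (0)·(-461439) + 0·517649 + (-2)·(1540116) + (-1)·(-887452) + 0·1925927 = 104504
  c_7 = (9)·(-10137) + (22)·(-522331) + (-242)·(591651) + (-30)·(-461439) + 6·517649 + 101·1540116 + (33)·(-887452) + 6·1925927 = 8369
  c_8 = (-9)·(-10137) + (-25)·(-522331) + 247·591651 + (30)·(-461439) + (-6)·(517649) + (-105)·(1540116) + (-35)·(-887452) + (-6)·(1925927) = 131319
Expand coordinatewise in base 11:
  c_1 = 8235 = 7·11^0 + 0·11^1 + 2·11^2 + 6·11^3
  c_2 = 151696 = 6·11^0 + 7·11^1 + 10·11^2 + 3·11^3 + 10·11^4
  c_3 = 151023 = 4·11^0 + 1·11^1 + 5·11^2 + 3·11^3 + 10·11^4
  c_4 = 131111 = 2·11^0 + 6·11^1 + 5·11^2 + 10·11^3 + 8·11^4
  c_5 = 25594 = 8·11^0 + 5·11^1 + 2·11^2 + 8·11^3 + 1·11^4
  c_6 = 104504 = 4·11^0 + 7·11^1 + 5·11^2 + 1·11^3 + 7·11^4
  c_7 = 8369 = 9·11^0 + 1·11^1 + 3·11^2 + 6·11^3
  c_8 = 131319 = 1·11^0 + 3·11^1 + 7·11^2 + 10·11^3 + 8·11^4
Factor λ_0 = (7, 6, 4, 2, 8, 4, 9, 1)
Factor λ_1 = (0, 7, 1, 6, 5, 7, 1, 3)
Factor λ_2 = (2, 10, 5, 5, 2, 5, 3, 7)
Factor λ_3 = (6, 3, 3, 10, 8, 1, 6, 10)
Factor λ_4 = (0, 10, 10, 8, 1, 7, 0, 8)

((7, 6, 4, 2, 8, 4, 9, 1), (0, 7, 1, 6, 5, 7, 1, 3), (2, 10, 5, 5, 2, 5, 3, 7), (6, 3, 3, 10, 8, 1, 6, 10), (0, 10, 10, 8, 1, 7, 0, 8))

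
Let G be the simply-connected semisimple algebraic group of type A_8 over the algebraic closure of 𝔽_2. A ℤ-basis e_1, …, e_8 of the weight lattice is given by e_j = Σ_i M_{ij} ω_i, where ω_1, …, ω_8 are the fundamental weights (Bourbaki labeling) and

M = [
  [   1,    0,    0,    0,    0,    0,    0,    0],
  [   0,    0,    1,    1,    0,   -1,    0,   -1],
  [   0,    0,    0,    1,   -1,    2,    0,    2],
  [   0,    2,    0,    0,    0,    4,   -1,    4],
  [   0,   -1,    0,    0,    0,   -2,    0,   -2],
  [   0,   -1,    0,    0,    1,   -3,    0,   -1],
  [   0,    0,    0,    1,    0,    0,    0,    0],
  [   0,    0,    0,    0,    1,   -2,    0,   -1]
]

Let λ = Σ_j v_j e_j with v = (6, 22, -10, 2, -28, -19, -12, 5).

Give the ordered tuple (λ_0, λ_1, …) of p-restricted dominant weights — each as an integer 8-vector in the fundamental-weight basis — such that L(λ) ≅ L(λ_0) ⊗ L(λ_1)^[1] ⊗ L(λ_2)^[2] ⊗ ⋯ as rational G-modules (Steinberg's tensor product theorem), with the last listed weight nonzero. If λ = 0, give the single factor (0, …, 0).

Compute c_i = Σ_j M_{ij} v_j with v = (6, 22, -10, 2, -28, -19, -12, 5):
  c_1 = (1)·(6) + (0)·(22) + (0)·(-10) + (0)·(2) + (0)·(-28) + (0)·(-19) + (0)·(-12) + (0)·(5) = 6
  c_2 = (0)·(6) + (0)·(22) + (1)·(-10) + (1)·(2) + (0)·(-28) + (-1)·(-19) + (0)·(-12) + (-1)·(5) = 6
  c_3 = (0)·(6) + (0)·(22) + (0)·(-10) + (1)·(2) + (-1)·(-28) + (2)·(-19) + (0)·(-12) + (2)·(5) = 2
  c_4 = (0)·(6) + (2)·(22) + (0)·(-10) + (0)·(2) + (0)·(-28) + (4)·(-19) + (-1)·(-12) + (4)·(5) = 0
  c_5 = (0)·(6) + (-1)·(22) + (0)·(-10) + (0)·(2) + (0)·(-28) + (-2)·(-19) + (0)·(-12) + (-2)·(5) = 6
  c_6 = (0)·(6) + (-1)·(22) + (0)·(-10) + (0)·(2) + (1)·(-28) + (-3)·(-19) + (0)·(-12) + (-1)·(5) = 2
  c_7 = (0)·(6) + (0)·(22) + (0)·(-10) + (1)·(2) + (0)·(-28) + (0)·(-19) + (0)·(-12) + (0)·(5) = 2
  c_8 = (0)·(6) + (0)·(22) + (0)·(-10) + (0)·(2) + (1)·(-28) + (-2)·(-19) + (0)·(-12) + (-1)·(5) = 5
p = 2; digits c_i = Σ_j d_{ij}·2^j, 0 ≤ d_{ij} < 2:
  c_1 = 6 = 0·2^0 + 1·2^1 + 1·2^2
  c_2 = 6 = 0·2^0 + 1·2^1 + 1·2^2
  c_3 = 2 = 0·2^0 + 1·2^1
  c_4 = 0
  c_5 = 6 = 0·2^0 + 1·2^1 + 1·2^2
  c_6 = 2 = 0·2^0 + 1·2^1
  c_7 = 2 = 0·2^0 + 1·2^1
  c_8 = 5 = 1·2^0 + 0·2^1 + 1·2^2
λ_0 = (0, 0, 0, 0, 0, 0, 0, 1)
λ_1 = (1, 1, 1, 0, 1, 1, 1, 0)
λ_2 = (1, 1, 0, 0, 1, 0, 0, 1)

((0, 0, 0, 0, 0, 0, 0, 1), (1, 1, 1, 0, 1, 1, 1, 0), (1, 1, 0, 0, 1, 0, 0, 1))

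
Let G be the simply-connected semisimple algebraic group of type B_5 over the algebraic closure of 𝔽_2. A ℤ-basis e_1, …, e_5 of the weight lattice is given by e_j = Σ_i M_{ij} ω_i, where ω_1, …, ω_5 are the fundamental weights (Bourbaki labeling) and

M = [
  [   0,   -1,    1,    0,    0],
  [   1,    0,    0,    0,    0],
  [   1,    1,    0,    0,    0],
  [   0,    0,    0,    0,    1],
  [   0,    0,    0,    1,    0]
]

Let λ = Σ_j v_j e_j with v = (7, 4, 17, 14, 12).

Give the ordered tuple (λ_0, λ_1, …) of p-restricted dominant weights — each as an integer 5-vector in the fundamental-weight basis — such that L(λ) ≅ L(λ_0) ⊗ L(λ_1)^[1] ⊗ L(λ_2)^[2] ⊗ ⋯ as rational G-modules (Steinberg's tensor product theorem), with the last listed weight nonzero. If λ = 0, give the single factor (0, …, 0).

Compute c_i = Σ_j M_{ij} v_j with v = (7, 4, 17, 14, 12):
  c_1 = (0)·(7) + (-1)·(4) + (1)·(17) + (0)·(14) + (0)·(12) = 13
  c_2 = (1)·(7) + (0)·(4) + (0)·(17) + (0)·(14) + (0)·(12) = 7
  c_3 = (1)·(7) + (1)·(4) + (0)·(17) + (0)·(14) + (0)·(12) = 11
  c_4 = (0)·(7) + (0)·(4) + (0)·(17) + (0)·(14) + (1)·(12) = 12
  c_5 = (0)·(7) + (0)·(4) + (0)·(17) + (1)·(14) + (0)·(12) = 14
Writing each c_i in base p = 2:
  c_1 = 13 = 1·2^0 + 0·2^1 + 1·2^2 + 1·2^3
  c_2 = 7 = 1·2^0 + 1·2^1 + 1·2^2
  c_3 = 11 = 1·2^0 + 1·2^1 + 0·2^2 + 1·2^3
  c_4 = 12 = 0·2^0 + 0·2^1 + 1·2^2 + 1·2^3
  c_5 = 14 = 0·2^0 + 1·2^1 + 1·2^2 + 1·2^3
λ_0 = (1, 1, 1, 0, 0)
λ_1 = (0, 1, 1, 0, 1)
λ_2 = (1, 1, 0, 1, 1)
λ_3 = (1, 0, 1, 1, 1)

((1, 1, 1, 0, 0), (0, 1, 1, 0, 1), (1, 1, 0, 1, 1), (1, 0, 1, 1, 1))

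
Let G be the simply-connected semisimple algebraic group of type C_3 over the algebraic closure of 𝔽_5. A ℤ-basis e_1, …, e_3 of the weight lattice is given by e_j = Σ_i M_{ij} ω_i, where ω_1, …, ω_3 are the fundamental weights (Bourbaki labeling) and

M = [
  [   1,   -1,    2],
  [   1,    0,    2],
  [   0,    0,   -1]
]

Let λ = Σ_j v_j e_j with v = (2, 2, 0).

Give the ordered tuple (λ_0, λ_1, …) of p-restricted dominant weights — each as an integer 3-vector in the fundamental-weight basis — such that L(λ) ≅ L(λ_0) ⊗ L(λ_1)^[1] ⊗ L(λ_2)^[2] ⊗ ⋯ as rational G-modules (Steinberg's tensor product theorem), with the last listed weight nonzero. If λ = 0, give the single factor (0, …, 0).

((0, 2, 0),)

ω-coordinates c = M·v, v = (2, 2, 0):
  c_1 = 1·2 + (-1)·(2) + 2·0 = 0
  c_2 = 1·2 + 0·2 + 2·0 = 2
  c_3 = 0·2 + 0·2 + (-1)·(0) = 0
Base-5 expansion of each c_i:
  c_1 = 0
  c_2 = 2 = 2·5^0
  c_3 = 0
p-restricted factor λ_0 = (0, 2, 0)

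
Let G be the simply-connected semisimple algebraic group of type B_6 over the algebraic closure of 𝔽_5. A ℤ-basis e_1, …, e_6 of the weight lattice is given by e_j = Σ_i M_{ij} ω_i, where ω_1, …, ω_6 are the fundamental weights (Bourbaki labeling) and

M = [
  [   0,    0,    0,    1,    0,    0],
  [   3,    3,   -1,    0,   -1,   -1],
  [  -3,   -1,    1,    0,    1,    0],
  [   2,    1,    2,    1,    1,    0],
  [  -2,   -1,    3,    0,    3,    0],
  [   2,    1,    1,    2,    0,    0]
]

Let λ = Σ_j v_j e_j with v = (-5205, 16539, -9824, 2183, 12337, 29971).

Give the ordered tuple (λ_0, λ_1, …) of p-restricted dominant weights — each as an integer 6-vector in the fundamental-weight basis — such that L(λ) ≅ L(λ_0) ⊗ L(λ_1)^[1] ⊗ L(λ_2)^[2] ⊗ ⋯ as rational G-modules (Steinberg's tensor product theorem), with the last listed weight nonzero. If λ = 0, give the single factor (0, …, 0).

((3, 3, 4, 1, 0, 1), (1, 3, 2, 0, 2, 4), (2, 0, 3, 0, 1, 1), (2, 2, 2, 3, 1, 0), (3, 2, 2, 1, 2, 1))

Converting to the ω-basis (c_i = row i of M dotted with v = (-5205, 16539, -9824, 2183, 12337, 29971)):
  c_1 = (0)·(-5205) + (0)·(16539) + (0)·(-9824) + (1)·(2183) + (0)·(12337) + (0)·(29971) = 2183
  c_2 = (3)·(-5205) + (3)·(16539) + (-1)·(-9824) + (0)·(2183) + (-1)·(12337) + (-1)·(29971) = 1518
  c_3 = (-3)·(-5205) + (-1)·(16539) + (1)·(-9824) + (0)·(2183) + (1)·(12337) + (0)·(29971) = 1589
  c_4 = (2)·(-5205) + (1)·(16539) + (2)·(-9824) + (1)·(2183) + (1)·(12337) + (0)·(29971) = 1001
  c_5 = (-2)·(-5205) + (-1)·(16539) + (3)·(-9824) + (0)·(2183) + (3)·(12337) + (0)·(29971) = 1410
  c_6 = (2)·(-5205) + (1)·(16539) + (1)·(-9824) + (2)·(2183) + (0)·(12337) + (0)·(29971) = 671
Writing each c_i in base p = 5:
  c_1 = 2183 = 3·5^0 + 1·5^1 + 2·5^2 + 2·5^3 + 3·5^4
  c_2 = 1518 = 3·5^0 + 3·5^1 + 0·5^2 + 2·5^3 + 2·5^4
  c_3 = 1589 = 4·5^0 + 2·5^1 + 3·5^2 + 2·5^3 + 2·5^4
  c_4 = 1001 = 1·5^0 + 0·5^1 + 0·5^2 + 3·5^3 + 1·5^4
  c_5 = 1410 = 0·5^0 + 2·5^1 + 1·5^2 + 1·5^3 + 2·5^4
  c_6 = 671 = 1·5^0 + 4·5^1 + 1·5^2 + 0·5^3 + 1·5^4
Factor λ_0 = (3, 3, 4, 1, 0, 1)
Factor λ_1 = (1, 3, 2, 0, 2, 4)
Factor λ_2 = (2, 0, 3, 0, 1, 1)
Factor λ_3 = (2, 2, 2, 3, 1, 0)
Factor λ_4 = (3, 2, 2, 1, 2, 1)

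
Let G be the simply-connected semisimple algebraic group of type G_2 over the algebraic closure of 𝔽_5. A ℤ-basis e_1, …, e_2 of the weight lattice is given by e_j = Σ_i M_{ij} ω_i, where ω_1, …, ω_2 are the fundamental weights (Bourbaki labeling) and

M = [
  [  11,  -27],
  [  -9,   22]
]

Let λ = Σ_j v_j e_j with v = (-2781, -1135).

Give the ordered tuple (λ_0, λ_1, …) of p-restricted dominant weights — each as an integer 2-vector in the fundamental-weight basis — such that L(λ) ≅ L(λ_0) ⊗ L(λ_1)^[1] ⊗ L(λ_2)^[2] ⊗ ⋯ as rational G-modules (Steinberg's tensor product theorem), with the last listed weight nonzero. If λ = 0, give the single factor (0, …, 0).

In the fundamental-weight basis, λ has coordinates c = M·v (v = (-2781, -1135)):
  c_1 = (11)·(-2781) + (-27)·(-1135) = 54
  c_2 = (-9)·(-2781) + (22)·(-1135) = 59
Base-5 expansion of each c_i:
  c_1 = 54 = 4·5^0 + 0·5^1 + 2·5^2
  c_2 = 59 = 4·5^0 + 1·5^1 + 2·5^2
λ_0 = (4, 4)
λ_1 = (0, 1)
λ_2 = (2, 2)

((4, 4), (0, 1), (2, 2))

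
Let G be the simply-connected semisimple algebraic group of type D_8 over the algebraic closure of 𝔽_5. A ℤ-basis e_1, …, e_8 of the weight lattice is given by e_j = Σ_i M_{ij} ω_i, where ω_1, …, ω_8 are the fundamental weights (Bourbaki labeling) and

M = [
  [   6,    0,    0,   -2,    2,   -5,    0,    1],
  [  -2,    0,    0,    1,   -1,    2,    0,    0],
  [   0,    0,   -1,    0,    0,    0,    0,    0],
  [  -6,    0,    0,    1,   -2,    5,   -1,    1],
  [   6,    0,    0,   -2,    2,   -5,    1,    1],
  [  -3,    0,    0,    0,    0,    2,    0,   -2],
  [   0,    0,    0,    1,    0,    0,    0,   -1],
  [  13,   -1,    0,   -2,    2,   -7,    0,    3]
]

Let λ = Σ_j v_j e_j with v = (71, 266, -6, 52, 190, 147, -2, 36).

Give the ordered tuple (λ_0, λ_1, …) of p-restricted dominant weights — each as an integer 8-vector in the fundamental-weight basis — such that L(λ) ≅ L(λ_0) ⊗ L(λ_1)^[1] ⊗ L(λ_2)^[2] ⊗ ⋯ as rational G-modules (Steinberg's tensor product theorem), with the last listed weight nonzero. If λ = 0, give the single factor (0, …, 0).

Change of basis e → ω: c = M·v where v = (71, 266, -6, 52, 190, 147, -2, 36):
  c_1 = (6)·(71) + (0)·(266) + (0)·(-6) + (-2)·(52) + (2)·(190) + (-5)·(147) + (0)·(-2) + (1)·(36) = 3
  c_2 = (-2)·(71) + (0)·(266) + (0)·(-6) + (1)·(52) + (-1)·(190) + (2)·(147) + (0)·(-2) + (0)·(36) = 14
  c_3 = (0)·(71) + (0)·(266) + (-1)·(-6) + (0)·(52) + (0)·(190) + (0)·(147) + (0)·(-2) + (0)·(36) = 6
  c_4 = (-6)·(71) + (0)·(266) + (0)·(-6) + (1)·(52) + (-2)·(190) + (5)·(147) + (-1)·(-2) + (1)·(36) = 19
  c_5 = (6)·(71) + (0)·(266) + (0)·(-6) + (-2)·(52) + (2)·(190) + (-5)·(147) + (1)·(-2) + (1)·(36) = 1
  c_6 = (-3)·(71) + (0)·(266) + (0)·(-6) + (0)·(52) + (0)·(190) + (2)·(147) + (0)·(-2) + (-2)·(36) = 9
  c_7 = (0)·(71) + (0)·(266) + (0)·(-6) + (1)·(52) + (0)·(190) + (0)·(147) + (0)·(-2) + (-1)·(36) = 16
  c_8 = (13)·(71) + (-1)·(266) + (0)·(-6) + (-2)·(52) + (2)·(190) + (-7)·(147) + (0)·(-2) + (3)·(36) = 12
p = 5; digits c_i = Σ_j d_{ij}·5^j, 0 ≤ d_{ij} < 5:
  c_1 = 3 = 3·5^0
  c_2 = 14 = 4·5^0 + 2·5^1
  c_3 = 6 = 1·5^0 + 1·5^1
  c_4 = 19 = 4·5^0 + 3·5^1
  c_5 = 1 = 1·5^0
  c_6 = 9 = 4·5^0 + 1·5^1
  c_7 = 16 = 1·5^0 + 3·5^1
  c_8 = 12 = 2·5^0 + 2·5^1
p-restricted factor λ_0 = (3, 4, 1, 4, 1, 4, 1, 2)
p-restricted factor λ_1 = (0, 2, 1, 3, 0, 1, 3, 2)

((3, 4, 1, 4, 1, 4, 1, 2), (0, 2, 1, 3, 0, 1, 3, 2))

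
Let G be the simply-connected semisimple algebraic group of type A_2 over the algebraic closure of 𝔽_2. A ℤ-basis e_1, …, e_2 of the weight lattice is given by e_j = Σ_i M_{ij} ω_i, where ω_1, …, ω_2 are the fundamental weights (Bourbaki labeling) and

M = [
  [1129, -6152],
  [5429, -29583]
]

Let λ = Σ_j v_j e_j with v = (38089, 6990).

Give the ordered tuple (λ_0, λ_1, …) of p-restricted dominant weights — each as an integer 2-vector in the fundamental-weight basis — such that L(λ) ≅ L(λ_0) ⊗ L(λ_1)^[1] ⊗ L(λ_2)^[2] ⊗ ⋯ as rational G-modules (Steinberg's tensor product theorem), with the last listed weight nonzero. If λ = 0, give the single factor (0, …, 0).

Compute c_i = Σ_j M_{ij} v_j with v = (38089, 6990):
  c_1 = (1129)·(38089) + (-6152)·(6990) = 1
  c_2 = (5429)·(38089) + (-29583)·(6990) = 11
Writing each c_i in base p = 2:
  c_1 = 1 = 1·2^0
  c_2 = 11 = 1·2^0 + 1·2^1 + 0·2^2 + 1·2^3
p-restricted factor λ_0 = (1, 1)
p-restricted factor λ_1 = (0, 1)
p-restricted factor λ_2 = (0, 0)
p-restricted factor λ_3 = (0, 1)

((1, 1), (0, 1), (0, 0), (0, 1))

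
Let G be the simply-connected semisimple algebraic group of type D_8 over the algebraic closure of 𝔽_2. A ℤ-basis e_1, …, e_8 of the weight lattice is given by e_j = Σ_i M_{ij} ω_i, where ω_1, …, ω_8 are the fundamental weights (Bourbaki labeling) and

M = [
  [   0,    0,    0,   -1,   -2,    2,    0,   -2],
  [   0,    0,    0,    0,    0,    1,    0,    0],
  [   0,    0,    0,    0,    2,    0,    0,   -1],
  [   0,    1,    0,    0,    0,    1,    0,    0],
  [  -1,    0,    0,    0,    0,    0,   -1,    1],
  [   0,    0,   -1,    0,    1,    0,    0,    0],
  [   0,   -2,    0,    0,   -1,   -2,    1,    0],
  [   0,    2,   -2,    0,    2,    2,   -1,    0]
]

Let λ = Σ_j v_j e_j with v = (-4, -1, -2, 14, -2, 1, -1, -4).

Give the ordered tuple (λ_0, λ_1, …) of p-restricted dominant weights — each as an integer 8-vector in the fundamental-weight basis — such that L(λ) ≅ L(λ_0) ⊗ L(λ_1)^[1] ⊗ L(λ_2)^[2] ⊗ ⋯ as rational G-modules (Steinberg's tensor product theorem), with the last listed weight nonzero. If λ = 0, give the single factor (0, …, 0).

Converting to the ω-basis (c_i = row i of M dotted with v = (-4, -1, -2, 14, -2, 1, -1, -4)):
  c_1 = 0*-4 + 0*-1 + 0*-2 + -1*14 + -2*-2 + 2*1 + 0*-1 + -2*-4 = 0
  c_2 = 0*-4 + 0*-1 + 0*-2 + 0*14 + 0*-2 + 1*1 + 0*-1 + 0*-4 = 1
  c_3 = 0*-4 + 0*-1 + 0*-2 + 0*14 + 2*-2 + 0*1 + 0*-1 + -1*-4 = 0
  c_4 = 0*-4 + 1*-1 + 0*-2 + 0*14 + 0*-2 + 1*1 + 0*-1 + 0*-4 = 0
  c_5 = -1*-4 + 0*-1 + 0*-2 + 0*14 + 0*-2 + 0*1 + -1*-1 + 1*-4 = 1
  c_6 = 0*-4 + 0*-1 + -1*-2 + 0*14 + 1*-2 + 0*1 + 0*-1 + 0*-4 = 0
  c_7 = 0*-4 + -2*-1 + 0*-2 + 0*14 + -1*-2 + -2*1 + 1*-1 + 0*-4 = 1
  c_8 = 0*-4 + 2*-1 + -2*-2 + 0*14 + 2*-2 + 2*1 + -1*-1 + 0*-4 = 1
Base-2 expansion of each c_i:
  c_1 = 0
  c_2 = 1 = 1·2^0
  c_3 = 0
  c_4 = 0
  c_5 = 1 = 1·2^0
  c_6 = 0
  c_7 = 1 = 1·2^0
  c_8 = 1 = 1·2^0
Factor λ_0 = (0, 1, 0, 0, 1, 0, 1, 1)

((0, 1, 0, 0, 1, 0, 1, 1),)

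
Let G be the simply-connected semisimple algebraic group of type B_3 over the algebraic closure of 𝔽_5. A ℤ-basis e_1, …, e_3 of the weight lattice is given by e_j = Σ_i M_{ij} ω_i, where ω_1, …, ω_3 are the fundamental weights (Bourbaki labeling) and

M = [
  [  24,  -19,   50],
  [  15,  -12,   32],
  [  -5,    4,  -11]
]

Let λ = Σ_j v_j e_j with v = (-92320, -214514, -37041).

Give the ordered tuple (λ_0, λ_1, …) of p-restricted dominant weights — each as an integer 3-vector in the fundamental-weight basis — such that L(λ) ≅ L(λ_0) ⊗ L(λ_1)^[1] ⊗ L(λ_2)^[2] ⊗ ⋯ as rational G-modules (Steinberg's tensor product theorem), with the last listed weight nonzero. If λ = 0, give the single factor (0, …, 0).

In the fundamental-weight basis, λ has coordinates c = M·v (v = (-92320, -214514, -37041)):
  c_1 = (24)·(-92320) + (-19)·(-214514) + (50)·(-37041) = 8036
  c_2 = (15)·(-92320) + (-12)·(-214514) + (32)·(-37041) = 4056
  c_3 = (-5)·(-92320) + (4)·(-214514) + (-11)·(-37041) = 10995
Writing each c_i in base p = 5:
  c_1 = 8036 = 1·5^0 + 2·5^1 + 1·5^2 + 4·5^3 + 2·5^4 + 2·5^5
  c_2 = 4056 = 1·5^0 + 1·5^1 + 2·5^2 + 2·5^3 + 1·5^4 + 1·5^5
  c_3 = 10995 = 0·5^0 + 4·5^1 + 4·5^2 + 2·5^3 + 2·5^4 + 3·5^5
Factor λ_0 = (1, 1, 0)
Factor λ_1 = (2, 1, 4)
Factor λ_2 = (1, 2, 4)
Factor λ_3 = (4, 2, 2)
Factor λ_4 = (2, 1, 2)
Factor λ_5 = (2, 1, 3)

((1, 1, 0), (2, 1, 4), (1, 2, 4), (4, 2, 2), (2, 1, 2), (2, 1, 3))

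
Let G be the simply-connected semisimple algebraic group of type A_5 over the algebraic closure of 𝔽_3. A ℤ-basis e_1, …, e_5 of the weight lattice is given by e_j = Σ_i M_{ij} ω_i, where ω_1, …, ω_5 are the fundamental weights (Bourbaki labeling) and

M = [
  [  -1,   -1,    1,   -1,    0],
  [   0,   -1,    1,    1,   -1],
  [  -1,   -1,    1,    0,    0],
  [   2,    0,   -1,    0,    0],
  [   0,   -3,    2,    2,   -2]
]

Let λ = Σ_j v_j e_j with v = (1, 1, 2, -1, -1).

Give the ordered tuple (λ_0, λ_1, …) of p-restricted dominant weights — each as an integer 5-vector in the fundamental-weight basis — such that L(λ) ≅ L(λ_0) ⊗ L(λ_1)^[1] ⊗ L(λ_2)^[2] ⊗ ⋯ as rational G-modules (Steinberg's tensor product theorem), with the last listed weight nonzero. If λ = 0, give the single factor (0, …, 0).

((1, 1, 0, 0, 1),)

Compute c_i = Σ_j M_{ij} v_j with v = (1, 1, 2, -1, -1):
  c_1 = (-1)·(1) + (-1)·(1) + 1·2 + (-1)·(-1) + (0)·(-1) = 1
  c_2 = 0·1 + (-1)·(1) + 1·2 + (1)·(-1) + (-1)·(-1) = 1
  c_3 = (-1)·(1) + (-1)·(1) + 1·2 + (0)·(-1) + (0)·(-1) = 0
  c_4 = 2·1 + 0·1 + (-1)·(2) + (0)·(-1) + (0)·(-1) = 0
  c_5 = 0·1 + (-3)·(1) + 2·2 + (2)·(-1) + (-2)·(-1) = 1
p = 3; digits c_i = Σ_j d_{ij}·3^j, 0 ≤ d_{ij} < 3:
  c_1 = 1 = 1·3^0
  c_2 = 1 = 1·3^0
  c_3 = 0
  c_4 = 0
  c_5 = 1 = 1·3^0
λ_0 = (1, 1, 0, 0, 1)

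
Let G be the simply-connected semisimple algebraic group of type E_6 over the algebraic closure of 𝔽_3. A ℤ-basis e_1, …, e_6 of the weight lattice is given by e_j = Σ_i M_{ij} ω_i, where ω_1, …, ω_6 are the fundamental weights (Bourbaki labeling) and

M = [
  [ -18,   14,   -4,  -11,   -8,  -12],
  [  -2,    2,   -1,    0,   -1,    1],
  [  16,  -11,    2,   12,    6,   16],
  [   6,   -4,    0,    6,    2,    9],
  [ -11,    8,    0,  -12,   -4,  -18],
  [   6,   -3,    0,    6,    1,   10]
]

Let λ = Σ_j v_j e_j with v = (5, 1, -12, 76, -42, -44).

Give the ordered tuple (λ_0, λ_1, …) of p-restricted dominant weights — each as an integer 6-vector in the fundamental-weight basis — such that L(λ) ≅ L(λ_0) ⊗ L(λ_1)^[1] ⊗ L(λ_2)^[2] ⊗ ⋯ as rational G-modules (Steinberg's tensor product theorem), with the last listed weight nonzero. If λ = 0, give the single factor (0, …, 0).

((0, 2, 1, 2, 1, 1),)

Compute c_i = Σ_j M_{ij} v_j with v = (5, 1, -12, 76, -42, -44):
  c_1 = (-18)·(5) + (14)·(1) + (-4)·(-12) + (-11)·(76) + (-8)·(-42) + (-12)·(-44) = 0
  c_2 = (-2)·(5) + (2)·(1) + (-1)·(-12) + (0)·(76) + (-1)·(-42) + (1)·(-44) = 2
  c_3 = (16)·(5) + (-11)·(1) + (2)·(-12) + (12)·(76) + (6)·(-42) + (16)·(-44) = 1
  c_4 = (6)·(5) + (-4)·(1) + (0)·(-12) + (6)·(76) + (2)·(-42) + (9)·(-44) = 2
  c_5 = (-11)·(5) + (8)·(1) + (0)·(-12) + (-12)·(76) + (-4)·(-42) + (-18)·(-44) = 1
  c_6 = (6)·(5) + (-3)·(1) + (0)·(-12) + (6)·(76) + (1)·(-42) + (10)·(-44) = 1
Expand coordinatewise in base 3:
  c_1 = 0
  c_2 = 2 = 2·3^0
  c_3 = 1 = 1·3^0
  c_4 = 2 = 2·3^0
  c_5 = 1 = 1·3^0
  c_6 = 1 = 1·3^0
λ_0 = (0, 2, 1, 2, 1, 1)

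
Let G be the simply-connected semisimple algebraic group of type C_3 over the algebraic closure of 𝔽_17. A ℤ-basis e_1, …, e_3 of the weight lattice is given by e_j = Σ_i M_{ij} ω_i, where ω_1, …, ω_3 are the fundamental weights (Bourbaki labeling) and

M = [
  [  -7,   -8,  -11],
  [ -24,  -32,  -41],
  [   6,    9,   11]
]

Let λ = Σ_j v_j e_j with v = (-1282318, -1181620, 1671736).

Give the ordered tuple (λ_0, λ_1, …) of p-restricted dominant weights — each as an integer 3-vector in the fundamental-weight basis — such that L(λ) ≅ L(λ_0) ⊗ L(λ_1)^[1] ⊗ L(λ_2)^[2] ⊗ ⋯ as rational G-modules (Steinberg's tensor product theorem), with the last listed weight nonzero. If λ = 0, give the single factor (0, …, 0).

Change of basis e → ω: c = M·v where v = (-1282318, -1181620, 1671736):
  c_1 = (-7)·(-1282318) + (-8)·(-1181620) + (-11)·(1671736) = 40090
  c_2 = (-24)·(-1282318) + (-32)·(-1181620) + (-41)·(1671736) = 46296
  c_3 = (6)·(-1282318) + (9)·(-1181620) + 11·1671736 = 60608
Writing each c_i in base p = 17:
  c_1 = 40090 = 4·17^0 + 12·17^1 + 2·17^2 + 8·17^3
  c_2 = 46296 = 5·17^0 + 3·17^1 + 7·17^2 + 9·17^3
  c_3 = 60608 = 3·17^0 + 12·17^1 + 5·17^2 + 12·17^3
λ_0 = (4, 5, 3)
λ_1 = (12, 3, 12)
λ_2 = (2, 7, 5)
λ_3 = (8, 9, 12)

((4, 5, 3), (12, 3, 12), (2, 7, 5), (8, 9, 12))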